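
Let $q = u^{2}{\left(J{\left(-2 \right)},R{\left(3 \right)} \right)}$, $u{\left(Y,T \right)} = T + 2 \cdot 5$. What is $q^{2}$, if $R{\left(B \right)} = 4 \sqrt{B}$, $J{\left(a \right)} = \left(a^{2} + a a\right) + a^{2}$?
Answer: $41104 + 23680 \sqrt{3} \approx 82119.0$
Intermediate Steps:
$J{\left(a \right)} = 3 a^{2}$ ($J{\left(a \right)} = \left(a^{2} + a^{2}\right) + a^{2} = 2 a^{2} + a^{2} = 3 a^{2}$)
$u{\left(Y,T \right)} = 10 + T$ ($u{\left(Y,T \right)} = T + 10 = 10 + T$)
$q = \left(10 + 4 \sqrt{3}\right)^{2} \approx 286.56$
$q^{2} = \left(148 + 80 \sqrt{3}\right)^{2}$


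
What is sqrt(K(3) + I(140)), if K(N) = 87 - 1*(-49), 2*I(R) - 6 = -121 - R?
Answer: sqrt(34)/2 ≈ 2.9155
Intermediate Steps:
I(R) = -115/2 - R/2 (I(R) = 3 + (-121 - R)/2 = 3 + (-121/2 - R/2) = -115/2 - R/2)
K(N) = 136 (K(N) = 87 + 49 = 136)
sqrt(K(3) + I(140)) = sqrt(136 + (-115/2 - 1/2*140)) = sqrt(136 + (-115/2 - 70)) = sqrt(136 - 255/2) = sqrt(17/2) = sqrt(34)/2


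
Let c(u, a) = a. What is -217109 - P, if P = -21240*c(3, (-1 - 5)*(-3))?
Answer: 165211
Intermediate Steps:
P = -382320 (P = -21240*(-1 - 5)*(-3) = -(-127440)*(-3) = -21240*18 = -382320)
-217109 - P = -217109 - 1*(-382320) = -217109 + 382320 = 165211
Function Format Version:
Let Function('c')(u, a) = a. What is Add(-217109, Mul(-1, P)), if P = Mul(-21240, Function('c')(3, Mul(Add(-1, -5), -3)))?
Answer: 165211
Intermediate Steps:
P = -382320 (P = Mul(-21240, Mul(Add(-1, -5), -3)) = Mul(-21240, Mul(-6, -3)) = Mul(-21240, 18) = -382320)
Add(-217109, Mul(-1, P)) = Add(-217109, Mul(-1, -382320)) = Add(-217109, 382320) = 165211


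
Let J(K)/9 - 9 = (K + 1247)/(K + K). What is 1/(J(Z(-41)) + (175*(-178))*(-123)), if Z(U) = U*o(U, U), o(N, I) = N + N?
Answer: 6724/25763255925 ≈ 2.6099e-7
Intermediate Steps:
o(N, I) = 2*N
Z(U) = 2*U² (Z(U) = U*(2*U) = 2*U²)
J(K) = 81 + 9*(1247 + K)/(2*K) (J(K) = 81 + 9*((K + 1247)/(K + K)) = 81 + 9*((1247 + K)/((2*K))) = 81 + 9*((1247 + K)*(1/(2*K))) = 81 + 9*((1247 + K)/(2*K)) = 81 + 9*(1247 + K)/(2*K))
1/(J(Z(-41)) + (175*(-178))*(-123)) = 1/(9*(1247 + 19*(2*(-41)²))/(2*((2*(-41)²))) + (175*(-178))*(-123)) = 1/(9*(1247 + 19*(2*1681))/(2*((2*1681))) - 31150*(-123)) = 1/((9/2)*(1247 + 19*3362)/3362 + 3831450) = 1/((9/2)*(1/3362)*(1247 + 63878) + 3831450) = 1/((9/2)*(1/3362)*65125 + 3831450) = 1/(586125/6724 + 3831450) = 1/(25763255925/6724) = 6724/25763255925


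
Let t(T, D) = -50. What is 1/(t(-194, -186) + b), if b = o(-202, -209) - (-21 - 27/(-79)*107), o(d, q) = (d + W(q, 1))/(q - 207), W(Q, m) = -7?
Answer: -32864/2138369 ≈ -0.015369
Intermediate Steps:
o(d, q) = (-7 + d)/(-207 + q) (o(d, q) = (d - 7)/(q - 207) = (-7 + d)/(-207 + q))
b = -495169/32864 (b = (-7 - 202)/(-207 - 209) - (-21 - 27/(-79)*107) = -209/(-416) - (-21 - 27*(-1/79)*107) = -1/416*(-209) - (-21 + (27/79)*107) = 209/416 - (-21 + 2889/79) = 209/416 - 1*1230/79 = 209/416 - 1230/79 = -495169/32864 ≈ -15.067)
1/(t(-194, -186) + b) = 1/(-50 - 495169/32864) = 1/(-2138369/32864) = -32864/2138369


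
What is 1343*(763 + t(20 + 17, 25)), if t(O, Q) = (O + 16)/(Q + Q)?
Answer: 51306629/50 ≈ 1.0261e+6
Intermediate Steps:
t(O, Q) = (16 + O)/(2*Q) (t(O, Q) = (16 + O)/((2*Q)) = (16 + O)*(1/(2*Q)) = (16 + O)/(2*Q))
1343*(763 + t(20 + 17, 25)) = 1343*(763 + (½)*(16 + (20 + 17))/25) = 1343*(763 + (½)*(1/25)*(16 + 37)) = 1343*(763 + (½)*(1/25)*53) = 1343*(763 + 53/50) = 1343*(38203/50) = 51306629/50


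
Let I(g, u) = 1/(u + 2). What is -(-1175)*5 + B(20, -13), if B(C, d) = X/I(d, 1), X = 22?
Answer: 5941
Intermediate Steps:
I(g, u) = 1/(2 + u)
B(C, d) = 66 (B(C, d) = 22/(1/(2 + 1)) = 22/(1/3) = 22/(⅓) = 22*3 = 66)
-(-1175)*5 + B(20, -13) = -(-1175)*5 + 66 = -235*(-25) + 66 = 5875 + 66 = 5941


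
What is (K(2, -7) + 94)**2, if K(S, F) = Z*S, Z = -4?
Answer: 7396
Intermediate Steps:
K(S, F) = -4*S
(K(2, -7) + 94)**2 = (-4*2 + 94)**2 = (-8 + 94)**2 = 86**2 = 7396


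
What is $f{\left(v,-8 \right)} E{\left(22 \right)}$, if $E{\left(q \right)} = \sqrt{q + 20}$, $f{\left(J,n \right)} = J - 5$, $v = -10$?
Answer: $- 15 \sqrt{42} \approx -97.211$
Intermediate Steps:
$f{\left(J,n \right)} = -5 + J$
$E{\left(q \right)} = \sqrt{20 + q}$
$f{\left(v,-8 \right)} E{\left(22 \right)} = \left(-5 - 10\right) \sqrt{20 + 22} = - 15 \sqrt{42}$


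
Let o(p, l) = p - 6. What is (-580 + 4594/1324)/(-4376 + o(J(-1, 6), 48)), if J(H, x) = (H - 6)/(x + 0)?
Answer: 1144989/8704969 ≈ 0.13153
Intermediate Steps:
J(H, x) = (-6 + H)/x
o(p, l) = -6 + p
(-580 + 4594/1324)/(-4376 + o(J(-1, 6), 48)) = (-580 + 4594/1324)/(-4376 + (-6 + (-6 - 1)/6)) = (-580 + 4594*(1/1324))/(-4376 + (-6 + (⅙)*(-7))) = (-580 + 2297/662)/(-4376 + (-6 - 7/6)) = -381663/(662*(-4376 - 43/6)) = -381663/(662*(-26299/6)) = -381663/662*(-6/26299) = 1144989/8704969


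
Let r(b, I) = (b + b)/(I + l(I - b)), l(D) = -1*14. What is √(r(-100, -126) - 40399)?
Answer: I*√1979481/7 ≈ 200.99*I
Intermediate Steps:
l(D) = -14
r(b, I) = 2*b/(-14 + I) (r(b, I) = (b + b)/(I - 14) = (2*b)/(-14 + I) = 2*b/(-14 + I))
√(r(-100, -126) - 40399) = √(2*(-100)/(-14 - 126) - 40399) = √(2*(-100)/(-140) - 40399) = √(2*(-100)*(-1/140) - 40399) = √(10/7 - 40399) = √(-282783/7) = I*√1979481/7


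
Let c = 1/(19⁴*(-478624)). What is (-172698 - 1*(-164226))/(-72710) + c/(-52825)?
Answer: 2791478765796742631/23957556782469384800 ≈ 0.11652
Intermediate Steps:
c = -1/62374758304 (c = -1/478624/130321 = (1/130321)*(-1/478624) = -1/62374758304 ≈ -1.6032e-11)
(-172698 - 1*(-164226))/(-72710) + c/(-52825) = (-172698 - 1*(-164226))/(-72710) - 1/62374758304/(-52825) = (-172698 + 164226)*(-1/72710) - 1/62374758304*(-1/52825) = -8472*(-1/72710) + 1/3294946607408800 = 4236/36355 + 1/3294946607408800 = 2791478765796742631/23957556782469384800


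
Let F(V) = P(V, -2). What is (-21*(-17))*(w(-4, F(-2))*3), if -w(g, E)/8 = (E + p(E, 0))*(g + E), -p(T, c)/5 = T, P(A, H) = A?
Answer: 411264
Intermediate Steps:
F(V) = V
p(T, c) = -5*T
w(g, E) = 32*E*(E + g) (w(g, E) = -8*(E - 5*E)*(g + E) = -8*(-4*E)*(E + g) = -(-32)*E*(E + g) = 32*E*(E + g))
(-21*(-17))*(w(-4, F(-2))*3) = (-21*(-17))*((32*(-2)*(-2 - 4))*3) = 357*((32*(-2)*(-6))*3) = 357*(384*3) = 357*1152 = 411264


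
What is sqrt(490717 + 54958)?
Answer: 5*sqrt(21827) ≈ 738.70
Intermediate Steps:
sqrt(490717 + 54958) = sqrt(545675) = 5*sqrt(21827)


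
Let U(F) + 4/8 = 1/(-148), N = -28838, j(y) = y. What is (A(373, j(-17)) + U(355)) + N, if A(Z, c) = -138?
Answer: -4288523/148 ≈ -28977.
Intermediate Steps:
U(F) = -75/148 (U(F) = -½ + 1/(-148) = -½ - 1/148 = -75/148)
(A(373, j(-17)) + U(355)) + N = (-138 - 75/148) - 28838 = -20499/148 - 28838 = -4288523/148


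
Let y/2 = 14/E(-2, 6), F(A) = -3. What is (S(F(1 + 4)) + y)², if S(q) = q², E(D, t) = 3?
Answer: 3025/9 ≈ 336.11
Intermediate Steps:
y = 28/3 (y = 2*(14/3) = 28/3 ≈ 9.3333)
(S(F(1 + 4)) + y)² = ((-3)² + 28/3)² = (9 + 28/3)² = (55/3)² = 3025/9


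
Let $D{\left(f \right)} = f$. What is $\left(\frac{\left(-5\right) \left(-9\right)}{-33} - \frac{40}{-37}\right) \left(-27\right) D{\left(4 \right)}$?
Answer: $\frac{12420}{407} \approx 30.516$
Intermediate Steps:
$\left(\frac{\left(-5\right) \left(-9\right)}{-33} - \frac{40}{-37}\right) \left(-27\right) D{\left(4 \right)} = \left(\frac{\left(-5\right) \left(-9\right)}{-33} - \frac{40}{-37}\right) \left(-27\right) 4 = \left(45 \left(- \frac{1}{33}\right) - - \frac{40}{37}\right) \left(-27\right) 4 = \left(- \frac{15}{11} + \frac{40}{37}\right) \left(-27\right) 4 = \left(- \frac{115}{407}\right) \left(-27\right) 4 = \frac{3105}{407} \cdot 4 = \frac{12420}{407}$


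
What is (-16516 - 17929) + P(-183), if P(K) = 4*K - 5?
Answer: -35182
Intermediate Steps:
P(K) = -5 + 4*K
(-16516 - 17929) + P(-183) = (-16516 - 17929) + (-5 + 4*(-183)) = -34445 + (-5 - 732) = -34445 - 737 = -35182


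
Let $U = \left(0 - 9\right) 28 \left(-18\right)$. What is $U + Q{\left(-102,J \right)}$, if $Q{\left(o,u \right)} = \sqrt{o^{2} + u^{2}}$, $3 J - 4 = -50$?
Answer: $4536 + \frac{2 \sqrt{23938}}{3} \approx 4639.1$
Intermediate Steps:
$J = - \frac{46}{3}$ ($J = \frac{4}{3} + \frac{1}{3} \left(-50\right) = \frac{4}{3} - \frac{50}{3} = - \frac{46}{3} \approx -15.333$)
$U = 4536$ ($U = \left(-9\right) 28 \left(-18\right) = \left(-252\right) \left(-18\right) = 4536$)
$U + Q{\left(-102,J \right)} = 4536 + \sqrt{\left(-102\right)^{2} + \left(- \frac{46}{3}\right)^{2}} = 4536 + \sqrt{10404 + \frac{2116}{9}} = 4536 + \sqrt{\frac{95752}{9}} = 4536 + \frac{2 \sqrt{23938}}{3}$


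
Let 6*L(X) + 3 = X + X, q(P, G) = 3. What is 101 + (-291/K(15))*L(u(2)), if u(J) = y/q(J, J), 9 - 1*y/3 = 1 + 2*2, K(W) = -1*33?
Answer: 7151/66 ≈ 108.35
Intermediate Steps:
K(W) = -33
y = 12 (y = 27 - 3*(1 + 2*2) = 27 - 3*(1 + 4) = 27 - 3*5 = 27 - 15 = 12)
u(J) = 4 (u(J) = 12/3 = 12*(⅓) = 4)
L(X) = -½ + X/3 (L(X) = -½ + (X + X)/6 = -½ + (2*X)/6 = -½ + X/3)
101 + (-291/K(15))*L(u(2)) = 101 + (-291/(-33))*(-½ + (⅓)*4) = 101 + (-291*(-1/33))*(-½ + 4/3) = 101 + (97/11)*(⅚) = 101 + 485/66 = 7151/66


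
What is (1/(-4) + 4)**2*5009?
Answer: 1127025/16 ≈ 70439.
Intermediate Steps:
(1/(-4) + 4)**2*5009 = (-1/4 + 4)**2*5009 = (15/4)**2*5009 = (225/16)*5009 = 1127025/16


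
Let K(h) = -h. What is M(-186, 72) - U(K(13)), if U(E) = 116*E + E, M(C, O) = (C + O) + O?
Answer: 1479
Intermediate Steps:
M(C, O) = C + 2*O
U(E) = 117*E
M(-186, 72) - U(K(13)) = (-186 + 2*72) - 117*(-1*13) = (-186 + 144) - 117*(-13) = -42 - 1*(-1521) = -42 + 1521 = 1479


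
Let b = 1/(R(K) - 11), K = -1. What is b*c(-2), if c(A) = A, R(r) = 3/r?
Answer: ⅐ ≈ 0.14286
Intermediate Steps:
b = -1/14 (b = 1/(3/(-1) - 11) = 1/(3*(-1) - 11) = 1/(-3 - 11) = 1/(-14) = -1/14 ≈ -0.071429)
b*c(-2) = -1/14*(-2) = ⅐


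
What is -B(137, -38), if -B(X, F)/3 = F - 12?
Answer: -150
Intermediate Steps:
B(X, F) = 36 - 3*F (B(X, F) = -3*(F - 12) = -3*(-12 + F) = 36 - 3*F)
-B(137, -38) = -(36 - 3*(-38)) = -(36 + 114) = -1*150 = -150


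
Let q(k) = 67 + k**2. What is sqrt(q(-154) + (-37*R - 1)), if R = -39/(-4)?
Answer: sqrt(93685)/2 ≈ 153.04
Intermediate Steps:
R = 39/4 (R = -39*(-1/4) = 39/4 ≈ 9.7500)
sqrt(q(-154) + (-37*R - 1)) = sqrt((67 + (-154)**2) + (-37*39/4 - 1)) = sqrt((67 + 23716) + (-1443/4 - 1)) = sqrt(23783 - 1447/4) = sqrt(93685/4) = sqrt(93685)/2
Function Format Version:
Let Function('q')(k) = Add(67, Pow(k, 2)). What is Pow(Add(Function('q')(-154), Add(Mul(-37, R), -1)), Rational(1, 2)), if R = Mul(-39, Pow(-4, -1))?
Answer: Mul(Rational(1, 2), Pow(93685, Rational(1, 2))) ≈ 153.04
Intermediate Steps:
R = Rational(39, 4) (R = Mul(-39, Rational(-1, 4)) = Rational(39, 4) ≈ 9.7500)
Pow(Add(Function('q')(-154), Add(Mul(-37, R), -1)), Rational(1, 2)) = Pow(Add(Add(67, Pow(-154, 2)), Add(Mul(-37, Rational(39, 4)), -1)), Rational(1, 2)) = Pow(Add(Add(67, 23716), Add(Rational(-1443, 4), -1)), Rational(1, 2)) = Pow(Add(23783, Rational(-1447, 4)), Rational(1, 2)) = Pow(Rational(93685, 4), Rational(1, 2)) = Mul(Rational(1, 2), Pow(93685, Rational(1, 2)))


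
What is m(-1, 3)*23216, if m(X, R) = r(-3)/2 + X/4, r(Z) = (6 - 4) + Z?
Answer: -17412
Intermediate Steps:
r(Z) = 2 + Z
m(X, R) = -1/2 + X/4 (m(X, R) = (2 - 3)/2 + X/4 = -1*1/2 + X*(1/4) = -1/2 + X/4)
m(-1, 3)*23216 = (-1/2 + (1/4)*(-1))*23216 = (-1/2 - 1/4)*23216 = -3/4*23216 = -17412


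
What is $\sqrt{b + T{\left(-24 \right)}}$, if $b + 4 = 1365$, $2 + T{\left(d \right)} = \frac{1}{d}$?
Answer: $\frac{\sqrt{195690}}{12} \approx 36.864$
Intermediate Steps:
$T{\left(d \right)} = -2 + \frac{1}{d}$
$b = 1361$ ($b = -4 + 1365 = 1361$)
$\sqrt{b + T{\left(-24 \right)}} = \sqrt{1361 - \left(2 - \frac{1}{-24}\right)} = \sqrt{1361 - \frac{49}{24}} = \sqrt{\frac{32615}{24}} = \frac{\sqrt{195690}}{12}$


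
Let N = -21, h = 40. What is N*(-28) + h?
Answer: 628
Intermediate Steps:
N*(-28) + h = -21*(-28) + 40 = 588 + 40 = 628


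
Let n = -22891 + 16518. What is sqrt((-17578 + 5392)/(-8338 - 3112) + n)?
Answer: 2*I*sqrt(2088441757)/1145 ≈ 79.824*I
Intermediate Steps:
n = -6373
sqrt((-17578 + 5392)/(-8338 - 3112) + n) = sqrt((-17578 + 5392)/(-8338 - 3112) - 6373) = sqrt(-12186/(-11450) - 6373) = sqrt(-12186*(-1/11450) - 6373) = sqrt(6093/5725 - 6373) = sqrt(-36479332/5725) = 2*I*sqrt(2088441757)/1145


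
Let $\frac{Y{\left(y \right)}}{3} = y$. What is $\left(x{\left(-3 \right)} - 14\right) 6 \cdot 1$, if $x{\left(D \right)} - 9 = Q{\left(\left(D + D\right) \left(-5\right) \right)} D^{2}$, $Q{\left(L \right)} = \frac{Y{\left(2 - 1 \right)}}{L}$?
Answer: $- \frac{123}{5} \approx -24.6$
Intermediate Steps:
$Y{\left(y \right)} = 3 y$
$Q{\left(L \right)} = \frac{3}{L}$ ($Q{\left(L \right)} = \frac{3 \left(2 - 1\right)}{L} = \frac{3 \cdot 1}{L} = \frac{3}{L}$)
$x{\left(D \right)} = 9 - \frac{3 D}{10}$ ($x{\left(D \right)} = 9 + \frac{3}{\left(D + D\right) \left(-5\right)} D^{2} = 9 + \frac{3}{2 D \left(-5\right)} D^{2} = 9 + \frac{3}{\left(-10\right) D} D^{2} = 9 + 3 \left(- \frac{1}{10 D}\right) D^{2} = 9 + - \frac{3}{10 D} D^{2} = 9 - \frac{3 D}{10}$)
$\left(x{\left(-3 \right)} - 14\right) 6 \cdot 1 = \left(\left(9 - - \frac{9}{10}\right) - 14\right) 6 \cdot 1 = \left(\left(9 + \frac{9}{10}\right) - 14\right) 6 = \left(\frac{99}{10} - 14\right) 6 = \left(- \frac{41}{10}\right) 6 = - \frac{123}{5}$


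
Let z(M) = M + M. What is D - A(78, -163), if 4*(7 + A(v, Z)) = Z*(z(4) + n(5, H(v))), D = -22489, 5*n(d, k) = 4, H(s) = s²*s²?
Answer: -110617/5 ≈ -22123.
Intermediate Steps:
H(s) = s⁴
n(d, k) = ⅘ (n(d, k) = (⅕)*4 = ⅘)
z(M) = 2*M
A(v, Z) = -7 + 11*Z/5 (A(v, Z) = -7 + (Z*(2*4 + ⅘))/4 = -7 + (Z*(8 + ⅘))/4 = -7 + (Z*(44/5))/4 = -7 + (44*Z/5)/4 = -7 + 11*Z/5)
D - A(78, -163) = -22489 - (-7 + (11/5)*(-163)) = -22489 - (-7 - 1793/5) = -22489 - 1*(-1828/5) = -22489 + 1828/5 = -110617/5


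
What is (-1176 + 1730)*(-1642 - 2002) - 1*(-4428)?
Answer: -2014348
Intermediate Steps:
(-1176 + 1730)*(-1642 - 2002) - 1*(-4428) = 554*(-3644) + 4428 = -2018776 + 4428 = -2014348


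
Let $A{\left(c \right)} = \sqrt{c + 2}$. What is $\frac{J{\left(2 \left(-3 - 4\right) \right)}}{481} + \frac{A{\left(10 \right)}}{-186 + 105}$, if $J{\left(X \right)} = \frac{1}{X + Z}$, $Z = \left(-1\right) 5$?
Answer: $- \frac{1}{9139} - \frac{2 \sqrt{3}}{81} \approx -0.042876$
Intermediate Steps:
$A{\left(c \right)} = \sqrt{2 + c}$
$Z = -5$
$J{\left(X \right)} = \frac{1}{-5 + X}$ ($J{\left(X \right)} = \frac{1}{X - 5} = \frac{1}{-5 + X}$)
$\frac{J{\left(2 \left(-3 - 4\right) \right)}}{481} + \frac{A{\left(10 \right)}}{-186 + 105} = \frac{1}{\left(-5 + 2 \left(-3 - 4\right)\right) 481} + \frac{\sqrt{2 + 10}}{-186 + 105} = \frac{1}{-5 + 2 \left(-7\right)} \frac{1}{481} + \frac{\sqrt{12}}{-81} = \frac{1}{-5 - 14} \cdot \frac{1}{481} + 2 \sqrt{3} \left(- \frac{1}{81}\right) = \frac{1}{-19} \cdot \frac{1}{481} - \frac{2 \sqrt{3}}{81} = \left(- \frac{1}{19}\right) \frac{1}{481} - \frac{2 \sqrt{3}}{81} = - \frac{1}{9139} - \frac{2 \sqrt{3}}{81}$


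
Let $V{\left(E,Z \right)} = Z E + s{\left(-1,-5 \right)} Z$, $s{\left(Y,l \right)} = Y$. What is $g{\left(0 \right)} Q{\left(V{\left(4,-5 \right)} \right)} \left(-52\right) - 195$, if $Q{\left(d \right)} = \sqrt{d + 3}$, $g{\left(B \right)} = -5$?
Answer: $-195 + 520 i \sqrt{3} \approx -195.0 + 900.67 i$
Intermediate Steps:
$V{\left(E,Z \right)} = - Z + E Z$ ($V{\left(E,Z \right)} = Z E - Z = E Z - Z = - Z + E Z$)
$Q{\left(d \right)} = \sqrt{3 + d}$
$g{\left(0 \right)} Q{\left(V{\left(4,-5 \right)} \right)} \left(-52\right) - 195 = - 5 \sqrt{3 - 5 \left(-1 + 4\right)} \left(-52\right) - 195 = - 5 \sqrt{3 - 15} \left(-52\right) - 195 = - 5 \sqrt{-12} \left(-52\right) - 195 = - 5 \cdot 2 i \sqrt{3} \left(-52\right) - 195 = - 10 i \sqrt{3} \left(-52\right) - 195 = 520 i \sqrt{3} - 195 = -195 + 520 i \sqrt{3}$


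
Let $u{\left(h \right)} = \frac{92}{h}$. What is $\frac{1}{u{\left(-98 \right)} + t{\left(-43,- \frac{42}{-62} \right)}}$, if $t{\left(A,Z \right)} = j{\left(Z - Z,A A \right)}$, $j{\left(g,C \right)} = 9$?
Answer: $\frac{49}{395} \approx 0.12405$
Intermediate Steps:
$t{\left(A,Z \right)} = 9$
$\frac{1}{u{\left(-98 \right)} + t{\left(-43,- \frac{42}{-62} \right)}} = \frac{1}{\frac{92}{-98} + 9} = \frac{1}{92 \left(- \frac{1}{98}\right) + 9} = \frac{1}{- \frac{46}{49} + 9} = \frac{1}{\frac{395}{49}} = \frac{49}{395}$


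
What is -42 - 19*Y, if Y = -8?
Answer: 110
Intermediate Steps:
-42 - 19*Y = -42 - 19*(-8) = -42 + 152 = 110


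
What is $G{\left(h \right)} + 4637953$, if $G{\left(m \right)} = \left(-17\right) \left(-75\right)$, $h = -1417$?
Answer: $4639228$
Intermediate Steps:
$G{\left(m \right)} = 1275$
$G{\left(h \right)} + 4637953 = 1275 + 4637953 = 4639228$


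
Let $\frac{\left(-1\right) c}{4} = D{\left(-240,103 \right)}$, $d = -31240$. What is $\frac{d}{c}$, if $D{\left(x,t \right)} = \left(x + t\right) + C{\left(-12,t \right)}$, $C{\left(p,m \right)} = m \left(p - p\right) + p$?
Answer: $- \frac{7810}{149} \approx -52.416$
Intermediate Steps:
$C{\left(p,m \right)} = p$ ($C{\left(p,m \right)} = m 0 + p = 0 + p = p$)
$D{\left(x,t \right)} = -12 + t + x$ ($D{\left(x,t \right)} = \left(x + t\right) - 12 = \left(t + x\right) - 12 = -12 + t + x$)
$c = 596$ ($c = - 4 \left(-12 + 103 - 240\right) = \left(-4\right) \left(-149\right) = 596$)
$\frac{d}{c} = - \frac{31240}{596} = \left(-31240\right) \frac{1}{596} = - \frac{7810}{149}$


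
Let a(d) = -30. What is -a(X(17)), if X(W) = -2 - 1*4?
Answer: 30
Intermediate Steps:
X(W) = -6 (X(W) = -2 - 4 = -6)
-a(X(17)) = -1*(-30) = 30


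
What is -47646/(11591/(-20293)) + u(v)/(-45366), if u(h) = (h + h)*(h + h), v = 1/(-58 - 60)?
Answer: 152688811097963197/1830439662186 ≈ 83417.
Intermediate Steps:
v = -1/118 (v = 1/(-118) = -1/118 ≈ -0.0084746)
u(h) = 4*h² (u(h) = (2*h)*(2*h) = 4*h²)
-47646/(11591/(-20293)) + u(v)/(-45366) = -47646/(11591/(-20293)) + (4*(-1/118)²)/(-45366) = -47646/(11591*(-1/20293)) + (4*(1/13924))*(-1/45366) = -47646/(-11591/20293) + (1/3481)*(-1/45366) = -47646*(-20293/11591) - 1/157919046 = 966880278/11591 - 1/157919046 = 152688811097963197/1830439662186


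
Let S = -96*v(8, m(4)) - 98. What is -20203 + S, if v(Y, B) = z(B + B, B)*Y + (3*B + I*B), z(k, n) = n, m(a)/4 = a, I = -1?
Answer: -35661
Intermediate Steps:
m(a) = 4*a
v(Y, B) = 2*B + B*Y (v(Y, B) = B*Y + (3*B - B) = B*Y + 2*B = 2*B + B*Y)
S = -15458 (S = -96*4*4*(2 + 8) - 98 = -1536*10 - 98 = -96*160 - 98 = -15360 - 98 = -15458)
-20203 + S = -20203 - 15458 = -35661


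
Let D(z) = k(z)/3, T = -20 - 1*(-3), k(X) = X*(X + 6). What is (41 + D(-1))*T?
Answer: -2006/3 ≈ -668.67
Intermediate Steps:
k(X) = X*(6 + X)
T = -17 (T = -20 + 3 = -17)
D(z) = z*(6 + z)/3 (D(z) = (z*(6 + z))/3 = (z*(6 + z))*(⅓) = z*(6 + z)/3)
(41 + D(-1))*T = (41 + (⅓)*(-1)*(6 - 1))*(-17) = (41 + (⅓)*(-1)*5)*(-17) = (41 - 5/3)*(-17) = (118/3)*(-17) = -2006/3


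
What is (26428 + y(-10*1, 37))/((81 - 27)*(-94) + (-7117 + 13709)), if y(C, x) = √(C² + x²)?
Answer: 6607/379 + √1469/1516 ≈ 17.458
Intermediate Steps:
(26428 + y(-10*1, 37))/((81 - 27)*(-94) + (-7117 + 13709)) = (26428 + √((-10*1)² + 37²))/((81 - 27)*(-94) + (-7117 + 13709)) = (26428 + √((-10)² + 1369))/(54*(-94) + 6592) = (26428 + √(100 + 1369))/(-5076 + 6592) = (26428 + √1469)/1516 = (26428 + √1469)*(1/1516) = 6607/379 + √1469/1516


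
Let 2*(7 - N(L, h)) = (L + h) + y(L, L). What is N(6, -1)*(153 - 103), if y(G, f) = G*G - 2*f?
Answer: -375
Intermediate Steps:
y(G, f) = G² - 2*f
N(L, h) = 7 + L/2 - h/2 - L²/2 (N(L, h) = 7 - ((L + h) + (L² - 2*L))/2 = 7 - (h + L² - L)/2 = 7 + (L/2 - h/2 - L²/2) = 7 + L/2 - h/2 - L²/2)
N(6, -1)*(153 - 103) = (7 + (½)*6 - ½*(-1) - ½*6²)*(153 - 103) = (7 + 3 + ½ - ½*36)*50 = (7 + 3 + ½ - 18)*50 = -15/2*50 = -375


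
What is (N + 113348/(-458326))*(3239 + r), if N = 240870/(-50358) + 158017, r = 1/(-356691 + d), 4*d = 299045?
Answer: 14416931282573593114166/28169030142473 ≈ 5.1180e+8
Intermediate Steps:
d = 299045/4 (d = (1/4)*299045 = 299045/4 ≈ 74761.)
r = -4/1127719 (r = 1/(-356691 + 299045/4) = 1/(-1127719/4) = -4/1127719 ≈ -3.5470e-6)
N = 189456648/1199 (N = 240870*(-1/50358) + 158017 = -5735/1199 + 158017 = 189456648/1199 ≈ 1.5801e+5)
(N + 113348/(-458326))*(3239 + r) = (189456648/1199 + 113348/(-458326))*(3239 - 4/1127719) = (189456648/1199 + 113348*(-1/458326))*(3652681837/1127719) = (189456648/1199 - 56674/229163)*(3652681837/1127719) = (3946944170318/24978767)*(3652681837/1127719) = 14416931282573593114166/28169030142473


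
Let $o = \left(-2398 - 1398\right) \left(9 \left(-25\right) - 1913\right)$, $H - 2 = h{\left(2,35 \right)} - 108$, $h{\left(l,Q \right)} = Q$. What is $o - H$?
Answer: $8115919$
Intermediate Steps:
$H = -71$ ($H = 2 + \left(35 - 108\right) = 2 - 73 = -71$)
$o = 8115848$ ($o = - 3796 \left(-225 - 1913\right) = \left(-3796\right) \left(-2138\right) = 8115848$)
$o - H = 8115848 - -71 = 8115848 + 71 = 8115919$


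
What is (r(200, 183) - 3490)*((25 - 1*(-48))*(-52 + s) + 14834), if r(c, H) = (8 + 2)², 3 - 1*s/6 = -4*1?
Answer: -47812560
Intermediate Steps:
s = 42 (s = 18 - (-24) = 18 - 6*(-4) = 18 + 24 = 42)
r(c, H) = 100 (r(c, H) = 10² = 100)
(r(200, 183) - 3490)*((25 - 1*(-48))*(-52 + s) + 14834) = (100 - 3490)*((25 - 1*(-48))*(-52 + 42) + 14834) = -3390*((25 + 48)*(-10) + 14834) = -3390*(73*(-10) + 14834) = -3390*(-730 + 14834) = -3390*14104 = -47812560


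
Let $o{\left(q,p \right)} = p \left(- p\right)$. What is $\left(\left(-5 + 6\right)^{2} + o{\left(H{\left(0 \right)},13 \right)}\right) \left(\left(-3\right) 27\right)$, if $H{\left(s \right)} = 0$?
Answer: $13608$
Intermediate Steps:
$o{\left(q,p \right)} = - p^{2}$
$\left(\left(-5 + 6\right)^{2} + o{\left(H{\left(0 \right)},13 \right)}\right) \left(\left(-3\right) 27\right) = \left(\left(-5 + 6\right)^{2} - 13^{2}\right) \left(\left(-3\right) 27\right) = \left(1^{2} - 169\right) \left(-81\right) = \left(1 - 169\right) \left(-81\right) = \left(-168\right) \left(-81\right) = 13608$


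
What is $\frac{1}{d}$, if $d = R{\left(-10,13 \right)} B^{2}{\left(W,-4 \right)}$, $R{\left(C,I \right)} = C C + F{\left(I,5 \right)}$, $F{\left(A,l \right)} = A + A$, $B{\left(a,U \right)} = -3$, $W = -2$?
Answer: $\frac{1}{1134} \approx 0.00088183$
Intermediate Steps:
$F{\left(A,l \right)} = 2 A$
$R{\left(C,I \right)} = C^{2} + 2 I$ ($R{\left(C,I \right)} = C C + 2 I = C^{2} + 2 I$)
$d = 1134$ ($d = \left(\left(-10\right)^{2} + 2 \cdot 13\right) \left(-3\right)^{2} = \left(100 + 26\right) 9 = 126 \cdot 9 = 1134$)
$\frac{1}{d} = \frac{1}{1134}$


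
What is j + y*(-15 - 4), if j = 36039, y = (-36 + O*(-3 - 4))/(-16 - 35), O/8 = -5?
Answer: 1842625/51 ≈ 36130.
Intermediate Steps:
O = -40 (O = 8*(-5) = -40)
y = -244/51 (y = (-36 - 40*(-3 - 4))/(-16 - 35) = (-36 - 40*(-7))/(-51) = (-36 + 280)*(-1/51) = 244*(-1/51) = -244/51 ≈ -4.7843)
j + y*(-15 - 4) = 36039 - 244*(-15 - 4)/51 = 36039 - 244/51*(-19) = 36039 + 4636/51 = 1842625/51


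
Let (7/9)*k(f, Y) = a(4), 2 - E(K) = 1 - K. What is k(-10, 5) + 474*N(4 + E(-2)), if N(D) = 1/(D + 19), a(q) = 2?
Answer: 1857/77 ≈ 24.117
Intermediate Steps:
E(K) = 1 + K (E(K) = 2 - (1 - K) = 2 + (-1 + K) = 1 + K)
N(D) = 1/(19 + D)
k(f, Y) = 18/7 (k(f, Y) = (9/7)*2 = 18/7)
k(-10, 5) + 474*N(4 + E(-2)) = 18/7 + 474/(19 + (4 + (1 - 2))) = 18/7 + 474/(19 + (4 - 1)) = 18/7 + 474/(19 + 3) = 18/7 + 474/22 = 18/7 + 474*(1/22) = 18/7 + 237/11 = 1857/77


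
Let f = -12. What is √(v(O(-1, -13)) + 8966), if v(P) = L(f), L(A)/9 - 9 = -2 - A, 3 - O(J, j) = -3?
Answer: √9137 ≈ 95.588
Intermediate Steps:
O(J, j) = 6 (O(J, j) = 3 - 1*(-3) = 3 + 3 = 6)
L(A) = 63 - 9*A (L(A) = 81 + 9*(-2 - A) = 81 + (-18 - 9*A) = 63 - 9*A)
v(P) = 171 (v(P) = 63 - 9*(-12) = 63 + 108 = 171)
√(v(O(-1, -13)) + 8966) = √(171 + 8966) = √9137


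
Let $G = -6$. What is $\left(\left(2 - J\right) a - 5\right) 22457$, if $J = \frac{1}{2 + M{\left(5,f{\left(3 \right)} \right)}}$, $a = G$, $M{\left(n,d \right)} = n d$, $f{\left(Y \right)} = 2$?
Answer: $- \frac{741081}{2} \approx -3.7054 \cdot 10^{5}$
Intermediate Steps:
$M{\left(n,d \right)} = d n$
$a = -6$
$J = \frac{1}{12}$ ($J = \frac{1}{2 + 2 \cdot 5} = \frac{1}{2 + 10} = \frac{1}{12} \approx 0.083333$)
$\left(\left(2 - J\right) a - 5\right) 22457 = \left(\left(2 - \frac{1}{12}\right) \left(-6\right) - 5\right) 22457 = \left(\frac{23}{12} \left(-6\right) - 5\right) 22457 = \left(- \frac{23}{2} - 5\right) 22457 = \left(- \frac{33}{2}\right) 22457 = - \frac{741081}{2}$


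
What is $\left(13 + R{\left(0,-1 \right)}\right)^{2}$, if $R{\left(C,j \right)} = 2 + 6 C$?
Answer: $225$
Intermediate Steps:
$\left(13 + R{\left(0,-1 \right)}\right)^{2} = \left(13 + \left(2 + 6 \cdot 0\right)\right)^{2} = \left(13 + \left(2 + 0\right)\right)^{2} = \left(13 + 2\right)^{2} = 15^{2} = 225$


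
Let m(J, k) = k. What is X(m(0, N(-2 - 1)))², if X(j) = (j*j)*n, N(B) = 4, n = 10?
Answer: 25600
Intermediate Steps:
X(j) = 10*j² (X(j) = (j*j)*10 = j²*10 = 10*j²)
X(m(0, N(-2 - 1)))² = (10*4²)² = (10*16)² = 160² = 25600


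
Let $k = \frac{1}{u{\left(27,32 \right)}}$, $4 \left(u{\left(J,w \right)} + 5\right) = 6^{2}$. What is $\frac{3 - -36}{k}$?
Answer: $156$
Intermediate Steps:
$u{\left(J,w \right)} = 4$ ($u{\left(J,w \right)} = -5 + \frac{6^{2}}{4} = -5 + \frac{1}{4} \cdot 36 = -5 + 9 = 4$)
$k = \frac{1}{4} \approx 0.25$
$\frac{3 - -36}{k} = \left(3 - -36\right) \frac{1}{\frac{1}{4}} = \left(3 + 36\right) 4 = 39 \cdot 4 = 156$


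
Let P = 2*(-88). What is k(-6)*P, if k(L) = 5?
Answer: -880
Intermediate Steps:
P = -176
k(-6)*P = 5*(-176) = -880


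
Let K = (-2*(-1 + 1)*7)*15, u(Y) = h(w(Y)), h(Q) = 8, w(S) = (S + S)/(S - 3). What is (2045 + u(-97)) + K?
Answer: 2053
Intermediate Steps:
w(S) = 2*S/(-3 + S) (w(S) = (2*S)/(-3 + S) = 2*S/(-3 + S))
u(Y) = 8
K = 0 (K = (-2*0*7)*15 = (0*7)*15 = 0*15 = 0)
(2045 + u(-97)) + K = (2045 + 8) + 0 = 2053 + 0 = 2053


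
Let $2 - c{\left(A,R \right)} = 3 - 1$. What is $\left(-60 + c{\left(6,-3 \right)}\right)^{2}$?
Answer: $3600$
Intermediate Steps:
$c{\left(A,R \right)} = 0$ ($c{\left(A,R \right)} = 2 - \left(3 - 1\right) = 2 - 2 = 0$)
$\left(-60 + c{\left(6,-3 \right)}\right)^{2} = \left(-60 + 0\right)^{2} = \left(-60\right)^{2} = 3600$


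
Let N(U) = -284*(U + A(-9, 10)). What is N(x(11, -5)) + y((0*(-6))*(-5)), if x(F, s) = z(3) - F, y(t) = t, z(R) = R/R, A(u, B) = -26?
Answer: 10224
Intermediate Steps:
z(R) = 1
x(F, s) = 1 - F
N(U) = 7384 - 284*U (N(U) = -284*(U - 26) = -284*(-26 + U) = 7384 - 284*U)
N(x(11, -5)) + y((0*(-6))*(-5)) = (7384 - 284*(1 - 1*11)) + (0*(-6))*(-5) = (7384 - 284*(1 - 11)) + 0*(-5) = (7384 - 284*(-10)) + 0 = (7384 + 2840) + 0 = 10224 + 0 = 10224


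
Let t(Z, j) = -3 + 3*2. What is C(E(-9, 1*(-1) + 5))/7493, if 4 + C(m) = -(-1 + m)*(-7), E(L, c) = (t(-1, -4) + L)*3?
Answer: -137/7493 ≈ -0.018284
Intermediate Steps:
t(Z, j) = 3 (t(Z, j) = -3 + 6 = 3)
E(L, c) = 9 + 3*L (E(L, c) = (3 + L)*3 = 9 + 3*L)
C(m) = -11 + 7*m (C(m) = -4 - (-1 + m)*(-7) = -4 - (7 - 7*m) = -4 + (-7 + 7*m) = -11 + 7*m)
C(E(-9, 1*(-1) + 5))/7493 = (-11 + 7*(9 + 3*(-9)))/7493 = (-11 + 7*(9 - 27))*(1/7493) = (-11 + 7*(-18))*(1/7493) = (-11 - 126)*(1/7493) = -137*1/7493 = -137/7493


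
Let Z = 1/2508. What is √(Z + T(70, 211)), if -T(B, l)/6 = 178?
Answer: I*√1679446461/1254 ≈ 32.68*I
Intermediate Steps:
T(B, l) = -1068 (T(B, l) = -6*178 = -1068)
Z = 1/2508 ≈ 0.00039872
√(Z + T(70, 211)) = √(1/2508 - 1068) = √(-2678543/2508) = I*√1679446461/1254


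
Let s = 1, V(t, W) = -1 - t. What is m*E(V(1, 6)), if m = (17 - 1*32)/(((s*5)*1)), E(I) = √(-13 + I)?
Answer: -3*I*√15 ≈ -11.619*I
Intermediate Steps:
m = -3 (m = (17 - 1*32)/(((1*5)*1)) = (17 - 32)/((5*1)) = -15/5 = -15*⅕ = -3)
m*E(V(1, 6)) = -3*√(-13 + (-1 - 1*1)) = -3*√(-13 + (-1 - 1)) = -3*√(-13 - 2) = -3*I*√15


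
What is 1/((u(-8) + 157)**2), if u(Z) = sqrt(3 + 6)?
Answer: 1/25600 ≈ 3.9063e-5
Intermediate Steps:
u(Z) = 3 (u(Z) = sqrt(9) = 3)
1/((u(-8) + 157)**2) = 1/((3 + 157)**2) = 1/(160**2) = 1/25600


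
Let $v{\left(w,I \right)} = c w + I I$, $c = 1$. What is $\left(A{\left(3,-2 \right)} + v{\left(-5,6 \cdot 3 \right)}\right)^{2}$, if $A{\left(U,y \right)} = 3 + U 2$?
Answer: $107584$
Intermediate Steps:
$A{\left(U,y \right)} = 3 + 2 U$
$v{\left(w,I \right)} = w + I^{2}$ ($v{\left(w,I \right)} = 1 w + I I = w + I^{2}$)
$\left(A{\left(3,-2 \right)} + v{\left(-5,6 \cdot 3 \right)}\right)^{2} = \left(\left(3 + 2 \cdot 3\right) - \left(5 - \left(6 \cdot 3\right)^{2}\right)\right)^{2} = \left(\left(3 + 6\right) - \left(5 - 18^{2}\right)\right)^{2} = \left(9 + \left(-5 + 324\right)\right)^{2} = \left(9 + 319\right)^{2} = 328^{2} = 107584$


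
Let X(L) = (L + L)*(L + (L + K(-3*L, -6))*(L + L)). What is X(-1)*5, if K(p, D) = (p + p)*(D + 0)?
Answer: -730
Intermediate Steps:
K(p, D) = 2*D*p (K(p, D) = (2*p)*D = 2*D*p)
X(L) = 2*L*(L + 74*L²) (X(L) = (L + L)*(L + (L + 2*(-6)*(-3*L))*(L + L)) = (2*L)*(L + (L + 36*L)*(2*L)) = (2*L)*(L + (37*L)*(2*L)) = (2*L)*(L + 74*L²) = 2*L*(L + 74*L²))
X(-1)*5 = ((-1)²*(2 + 148*(-1)))*5 = (1*(2 - 148))*5 = (1*(-146))*5 = -146*5 = -730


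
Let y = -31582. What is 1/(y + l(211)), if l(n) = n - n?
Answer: -1/31582 ≈ -3.1664e-5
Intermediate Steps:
l(n) = 0
1/(y + l(211)) = 1/(-31582 + 0) = 1/(-31582) = -1/31582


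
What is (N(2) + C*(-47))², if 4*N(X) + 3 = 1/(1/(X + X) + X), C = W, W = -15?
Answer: 642977449/1296 ≈ 4.9612e+5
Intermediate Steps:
C = -15
N(X) = -¾ + 1/(4*(X + 1/(2*X))) (N(X) = -¾ + 1/(4*(1/(X + X) + X)) = -¾ + 1/(4*(1/(2*X) + X)) = -¾ + 1/(4*(X + 1/(2*X))))
(N(2) + C*(-47))² = ((-3 - 6*2² + 2*2)/(4*(1 + 2*2²)) - 15*(-47))² = ((-3 - 6*4 + 4)/(4*(1 + 2*4)) + 705)² = ((-3 - 24 + 4)/(4*(1 + 8)) + 705)² = ((¼)*(-23)/9 + 705)² = ((¼)*(⅑)*(-23) + 705)² = (-23/36 + 705)² = (25357/36)² = 642977449/1296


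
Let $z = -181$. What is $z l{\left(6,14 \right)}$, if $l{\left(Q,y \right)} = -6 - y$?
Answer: $3620$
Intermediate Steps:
$z l{\left(6,14 \right)} = - 181 \left(-6 - 14\right) = \left(-181\right) \left(-20\right) = 3620$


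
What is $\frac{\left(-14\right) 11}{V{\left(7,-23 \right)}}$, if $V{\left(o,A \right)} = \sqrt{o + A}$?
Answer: $\frac{77 i}{2} \approx 38.5 i$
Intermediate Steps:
$V{\left(o,A \right)} = \sqrt{A + o}$
$\frac{\left(-14\right) 11}{V{\left(7,-23 \right)}} = \frac{\left(-14\right) 11}{\sqrt{-23 + 7}} = - \frac{154}{\sqrt{-16}} = - \frac{154}{4 i} = - 154 \left(- \frac{i}{4}\right) = \frac{77 i}{2}$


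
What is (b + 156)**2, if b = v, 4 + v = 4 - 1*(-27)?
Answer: 33489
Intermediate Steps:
v = 27 (v = -4 + (4 - 1*(-27)) = -4 + (4 + 27) = -4 + 31 = 27)
b = 27
(b + 156)**2 = (27 + 156)**2 = 183**2 = 33489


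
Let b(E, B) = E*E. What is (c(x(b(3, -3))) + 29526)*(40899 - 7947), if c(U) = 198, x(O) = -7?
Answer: 979465248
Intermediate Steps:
b(E, B) = E**2
(c(x(b(3, -3))) + 29526)*(40899 - 7947) = (198 + 29526)*(40899 - 7947) = 29724*32952 = 979465248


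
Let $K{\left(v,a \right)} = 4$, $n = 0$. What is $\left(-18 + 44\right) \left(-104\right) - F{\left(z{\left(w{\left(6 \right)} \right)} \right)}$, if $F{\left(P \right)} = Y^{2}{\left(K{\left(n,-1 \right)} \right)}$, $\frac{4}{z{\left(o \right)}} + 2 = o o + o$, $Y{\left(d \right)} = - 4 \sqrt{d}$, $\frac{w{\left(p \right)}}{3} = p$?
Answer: $-2768$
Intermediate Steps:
$w{\left(p \right)} = 3 p$
$z{\left(o \right)} = \frac{4}{-2 + o + o^{2}}$ ($z{\left(o \right)} = \frac{4}{-2 + \left(o o + o\right)} = \frac{4}{-2 + \left(o^{2} + o\right)} = \frac{4}{-2 + \left(o + o^{2}\right)} = \frac{4}{-2 + o + o^{2}}$)
$F{\left(P \right)} = 64$ ($F{\left(P \right)} = \left(- 4 \sqrt{4}\right)^{2} = \left(\left(-4\right) 2\right)^{2} = \left(-8\right)^{2} = 64$)
$\left(-18 + 44\right) \left(-104\right) - F{\left(z{\left(w{\left(6 \right)} \right)} \right)} = \left(-18 + 44\right) \left(-104\right) - 64 = 26 \left(-104\right) - 64 = -2704 - 64 = -2768$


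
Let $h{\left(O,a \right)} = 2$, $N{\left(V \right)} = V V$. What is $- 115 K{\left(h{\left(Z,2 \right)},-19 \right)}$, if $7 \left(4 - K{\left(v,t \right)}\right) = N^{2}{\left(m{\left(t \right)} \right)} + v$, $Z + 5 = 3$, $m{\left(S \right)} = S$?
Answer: $\frac{14983925}{7} \approx 2.1406 \cdot 10^{6}$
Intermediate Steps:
$Z = -2$ ($Z = -5 + 3 = -2$)
$N{\left(V \right)} = V^{2}$
$K{\left(v,t \right)} = 4 - \frac{v}{7} - \frac{t^{4}}{7}$ ($K{\left(v,t \right)} = 4 - \frac{\left(t^{2}\right)^{2} + v}{7} = 4 - \frac{t^{4} + v}{7} = 4 - \frac{v + t^{4}}{7} = 4 - \left(\frac{v}{7} + \frac{t^{4}}{7}\right) = 4 - \frac{v}{7} - \frac{t^{4}}{7}$)
$- 115 K{\left(h{\left(Z,2 \right)},-19 \right)} = - 115 \left(4 - \frac{2}{7} - \frac{\left(-19\right)^{4}}{7}\right) = - 115 \left(4 - \frac{2}{7} - \frac{130321}{7}\right) = \left(-115\right) \left(- \frac{130295}{7}\right) = \frac{14983925}{7}$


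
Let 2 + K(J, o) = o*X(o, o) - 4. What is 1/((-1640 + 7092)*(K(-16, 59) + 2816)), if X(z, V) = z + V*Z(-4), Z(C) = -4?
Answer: -1/41615116 ≈ -2.4030e-8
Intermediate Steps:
X(z, V) = z - 4*V (X(z, V) = z + V*(-4) = z - 4*V)
K(J, o) = -6 - 3*o² (K(J, o) = -2 + (o*(o - 4*o) - 4) = -2 + (o*(-3*o) - 4) = -2 + (-3*o² - 4) = -2 + (-4 - 3*o²) = -6 - 3*o²)
1/((-1640 + 7092)*(K(-16, 59) + 2816)) = 1/((-1640 + 7092)*((-6 - 3*59²) + 2816)) = 1/(5452*((-6 - 3*3481) + 2816)) = 1/(5452*((-6 - 10443) + 2816)) = 1/(5452*(-10449 + 2816)) = (1/5452)/(-7633) = (1/5452)*(-1/7633) = -1/41615116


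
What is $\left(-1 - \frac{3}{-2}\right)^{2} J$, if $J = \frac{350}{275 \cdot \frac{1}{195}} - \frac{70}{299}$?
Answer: $\frac{203875}{3289} \approx 61.987$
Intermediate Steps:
$J = \frac{815500}{3289}$ ($J = \frac{350}{275 \cdot \frac{1}{195}} - \frac{70}{299} = \frac{350}{\frac{55}{39}} - \frac{70}{299} = 350 \cdot \frac{39}{55} - \frac{70}{299} = \frac{2730}{11} - \frac{70}{299} = \frac{815500}{3289} \approx 247.95$)
$\left(-1 - \frac{3}{-2}\right)^{2} J = \left(-1 - \frac{3}{-2}\right)^{2} \cdot \frac{815500}{3289} = \left(-1 - - \frac{3}{2}\right)^{2} \cdot \frac{815500}{3289} = \left(-1 + \frac{3}{2}\right)^{2} \cdot \frac{815500}{3289} = \left(\frac{1}{2}\right)^{2} \cdot \frac{815500}{3289} = \frac{1}{4} \cdot \frac{815500}{3289} = \frac{203875}{3289}$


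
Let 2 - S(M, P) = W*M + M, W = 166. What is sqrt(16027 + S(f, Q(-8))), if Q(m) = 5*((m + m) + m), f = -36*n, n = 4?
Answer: 3*sqrt(4453) ≈ 200.19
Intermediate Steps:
f = -144 (f = -36*4 = -144)
Q(m) = 15*m (Q(m) = 5*(2*m + m) = 5*(3*m) = 15*m)
S(M, P) = 2 - 167*M (S(M, P) = 2 - (166*M + M) = 2 - 167*M)
sqrt(16027 + S(f, Q(-8))) = sqrt(16027 + (2 - 167*(-144))) = sqrt(16027 + (2 + 24048)) = sqrt(16027 + 24050) = sqrt(40077) = 3*sqrt(4453)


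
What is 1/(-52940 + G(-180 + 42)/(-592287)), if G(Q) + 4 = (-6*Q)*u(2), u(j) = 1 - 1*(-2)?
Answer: -592287/31355676260 ≈ -1.8889e-5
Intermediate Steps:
u(j) = 3 (u(j) = 1 + 2 = 3)
G(Q) = -4 - 18*Q (G(Q) = -4 - 6*Q*3 = -4 - 18*Q)
1/(-52940 + G(-180 + 42)/(-592287)) = 1/(-52940 + (-4 - 18*(-180 + 42))/(-592287)) = 1/(-52940 + (-4 - 18*(-138))*(-1/592287)) = 1/(-52940 + (-4 + 2484)*(-1/592287)) = 1/(-52940 + 2480*(-1/592287)) = 1/(-52940 - 2480/592287) = 1/(-31355676260/592287) = -592287/31355676260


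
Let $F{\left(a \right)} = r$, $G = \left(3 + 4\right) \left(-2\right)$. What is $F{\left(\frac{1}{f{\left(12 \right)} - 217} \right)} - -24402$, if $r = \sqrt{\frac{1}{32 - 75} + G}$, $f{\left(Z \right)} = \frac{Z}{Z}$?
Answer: $24402 + \frac{3 i \sqrt{2881}}{43} \approx 24402.0 + 3.7448 i$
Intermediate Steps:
$G = -14$ ($G = 7 \left(-2\right) = -14$)
$f{\left(Z \right)} = 1$
$r = \frac{3 i \sqrt{2881}}{43}$ ($r = \sqrt{\frac{1}{32 - 75} - 14} = \sqrt{\frac{1}{-43} - 14} = \sqrt{- \frac{1}{43} - 14} = \sqrt{- \frac{603}{43}} = \frac{3 i \sqrt{2881}}{43} \approx 3.7448 i$)
$F{\left(a \right)} = \frac{3 i \sqrt{2881}}{43}$
$F{\left(\frac{1}{f{\left(12 \right)} - 217} \right)} - -24402 = \frac{3 i \sqrt{2881}}{43} - -24402 = \frac{3 i \sqrt{2881}}{43} + 24402 = 24402 + \frac{3 i \sqrt{2881}}{43}$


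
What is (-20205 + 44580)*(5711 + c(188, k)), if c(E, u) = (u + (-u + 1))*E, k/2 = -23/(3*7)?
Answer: 143788125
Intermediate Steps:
k = -46/21 (k = 2*(-23/(3*7)) = 2*(-23/21) = -46/21 ≈ -2.1905)
c(E, u) = E (c(E, u) = (u + (1 - u))*E = 1*E = E)
(-20205 + 44580)*(5711 + c(188, k)) = (-20205 + 44580)*(5711 + 188) = 24375*5899 = 143788125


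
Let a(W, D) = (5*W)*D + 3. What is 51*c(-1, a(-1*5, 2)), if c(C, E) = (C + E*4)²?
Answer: 1821771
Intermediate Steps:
a(W, D) = 3 + 5*D*W (a(W, D) = 5*D*W + 3 = 3 + 5*D*W)
c(C, E) = (C + 4*E)²
51*c(-1, a(-1*5, 2)) = 51*(-1 + 4*(3 + 5*2*(-1*5)))² = 51*(-1 + 4*(3 + 5*2*(-5)))² = 51*(-1 + 4*(3 - 50))² = 51*(-1 + 4*(-47))² = 51*(-1 - 188)² = 51*(-189)² = 51*35721 = 1821771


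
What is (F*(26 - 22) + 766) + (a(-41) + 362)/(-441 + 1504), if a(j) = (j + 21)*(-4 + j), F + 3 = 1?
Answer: 807016/1063 ≈ 759.19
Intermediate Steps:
F = -2 (F = -3 + 1 = -2)
a(j) = (-4 + j)*(21 + j) (a(j) = (21 + j)*(-4 + j) = (-4 + j)*(21 + j))
(F*(26 - 22) + 766) + (a(-41) + 362)/(-441 + 1504) = (-2*(26 - 22) + 766) + ((-84 + (-41)**2 + 17*(-41)) + 362)/(-441 + 1504) = (-2*4 + 766) + ((-84 + 1681 - 697) + 362)/1063 = (-8 + 766) + (900 + 362)*(1/1063) = 758 + 1262*(1/1063) = 758 + 1262/1063 = 807016/1063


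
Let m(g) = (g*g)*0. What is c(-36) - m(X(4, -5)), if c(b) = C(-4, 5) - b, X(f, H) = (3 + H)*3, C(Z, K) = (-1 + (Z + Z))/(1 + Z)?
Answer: 39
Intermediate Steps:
C(Z, K) = (-1 + 2*Z)/(1 + Z)
X(f, H) = 9 + 3*H
c(b) = 3 - b (c(b) = (-1 + 2*(-4))/(1 - 4) - b = (-1 - 8)/(-3) - b = -⅓*(-9) - b = 3 - b)
m(g) = 0 (m(g) = g²*0 = 0)
c(-36) - m(X(4, -5)) = (3 - 1*(-36)) - 1*0 = (3 + 36) + 0 = 39 + 0 = 39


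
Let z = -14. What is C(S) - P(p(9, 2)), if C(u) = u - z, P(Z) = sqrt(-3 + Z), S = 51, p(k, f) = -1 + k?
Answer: 65 - sqrt(5) ≈ 62.764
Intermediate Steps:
C(u) = 14 + u (C(u) = u - 1*(-14) = u + 14 = 14 + u)
C(S) - P(p(9, 2)) = (14 + 51) - sqrt(-3 + (-1 + 9)) = 65 - sqrt(-3 + 8) = 65 - sqrt(5)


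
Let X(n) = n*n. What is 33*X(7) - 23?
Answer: 1594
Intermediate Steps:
X(n) = n²
33*X(7) - 23 = 33*7² - 23 = 33*49 - 23 = 1617 - 23 = 1594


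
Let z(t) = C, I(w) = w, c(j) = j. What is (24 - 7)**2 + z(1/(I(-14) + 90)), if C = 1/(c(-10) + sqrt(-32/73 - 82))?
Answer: (-2889*sqrt(73) + 289*I*sqrt(6018))/(-10*sqrt(73) + I*sqrt(6018)) ≈ 288.95 - 0.049768*I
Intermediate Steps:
C = 1/(-10 + I*sqrt(439314)/73) (C = 1/(-10 + sqrt(-32/73 - 82)) = 1/(-10 + sqrt(-6018/73)) = 1/(-10 + I*sqrt(439314)/73) ≈ -0.054813 - 0.049768*I)
z(t) = sqrt(73)/(-10*sqrt(73) + I*sqrt(6018))
(24 - 7)**2 + z(1/(I(-14) + 90)) = (24 - 7)**2 + sqrt(73)/(-10*sqrt(73) + I*sqrt(6018)) = 17**2 + sqrt(73)/(-10*sqrt(73) + I*sqrt(6018)) = 289 + sqrt(73)/(-10*sqrt(73) + I*sqrt(6018))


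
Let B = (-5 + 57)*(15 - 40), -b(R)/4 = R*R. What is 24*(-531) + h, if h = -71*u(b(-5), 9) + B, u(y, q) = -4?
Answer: -13760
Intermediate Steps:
b(R) = -4*R² (b(R) = -4*R*R = -4*R²)
B = -1300 (B = 52*(-25) = -1300)
h = -1016 (h = -71*(-4) - 1300 = 284 - 1300 = -1016)
24*(-531) + h = 24*(-531) - 1016 = -12744 - 1016 = -13760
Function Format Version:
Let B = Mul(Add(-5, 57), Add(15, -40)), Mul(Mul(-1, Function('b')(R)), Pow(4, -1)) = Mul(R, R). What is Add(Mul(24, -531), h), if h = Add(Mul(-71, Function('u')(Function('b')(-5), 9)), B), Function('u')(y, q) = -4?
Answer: -13760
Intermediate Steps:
Function('b')(R) = Mul(-4, Pow(R, 2)) (Function('b')(R) = Mul(-4, Mul(R, R)) = Mul(-4, Pow(R, 2)))
B = -1300 (B = Mul(52, -25) = -1300)
h = -1016 (h = Add(Mul(-71, -4), -1300) = Add(284, -1300) = -1016)
Add(Mul(24, -531), h) = Add(Mul(24, -531), -1016) = Add(-12744, -1016) = -13760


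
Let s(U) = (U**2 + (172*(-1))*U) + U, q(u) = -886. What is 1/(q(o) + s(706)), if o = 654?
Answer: 1/376824 ≈ 2.6538e-6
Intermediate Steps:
s(U) = U**2 - 171*U (s(U) = (U**2 - 172*U) + U = U**2 - 171*U)
1/(q(o) + s(706)) = 1/(-886 + 706*(-171 + 706)) = 1/(-886 + 706*535) = 1/(-886 + 377710) = 1/376824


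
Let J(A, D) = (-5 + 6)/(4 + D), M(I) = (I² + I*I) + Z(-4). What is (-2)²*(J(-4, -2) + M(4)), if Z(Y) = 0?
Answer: 130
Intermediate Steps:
M(I) = 2*I² (M(I) = (I² + I*I) + 0 = (I² + I²) + 0 = 2*I² + 0 = 2*I²)
J(A, D) = 1/(4 + D)
(-2)²*(J(-4, -2) + M(4)) = (-2)²*(1/(4 - 2) + 2*4²) = 4*(1/2 + 2*16) = 4*(½ + 32) = 4*(65/2) = 130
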